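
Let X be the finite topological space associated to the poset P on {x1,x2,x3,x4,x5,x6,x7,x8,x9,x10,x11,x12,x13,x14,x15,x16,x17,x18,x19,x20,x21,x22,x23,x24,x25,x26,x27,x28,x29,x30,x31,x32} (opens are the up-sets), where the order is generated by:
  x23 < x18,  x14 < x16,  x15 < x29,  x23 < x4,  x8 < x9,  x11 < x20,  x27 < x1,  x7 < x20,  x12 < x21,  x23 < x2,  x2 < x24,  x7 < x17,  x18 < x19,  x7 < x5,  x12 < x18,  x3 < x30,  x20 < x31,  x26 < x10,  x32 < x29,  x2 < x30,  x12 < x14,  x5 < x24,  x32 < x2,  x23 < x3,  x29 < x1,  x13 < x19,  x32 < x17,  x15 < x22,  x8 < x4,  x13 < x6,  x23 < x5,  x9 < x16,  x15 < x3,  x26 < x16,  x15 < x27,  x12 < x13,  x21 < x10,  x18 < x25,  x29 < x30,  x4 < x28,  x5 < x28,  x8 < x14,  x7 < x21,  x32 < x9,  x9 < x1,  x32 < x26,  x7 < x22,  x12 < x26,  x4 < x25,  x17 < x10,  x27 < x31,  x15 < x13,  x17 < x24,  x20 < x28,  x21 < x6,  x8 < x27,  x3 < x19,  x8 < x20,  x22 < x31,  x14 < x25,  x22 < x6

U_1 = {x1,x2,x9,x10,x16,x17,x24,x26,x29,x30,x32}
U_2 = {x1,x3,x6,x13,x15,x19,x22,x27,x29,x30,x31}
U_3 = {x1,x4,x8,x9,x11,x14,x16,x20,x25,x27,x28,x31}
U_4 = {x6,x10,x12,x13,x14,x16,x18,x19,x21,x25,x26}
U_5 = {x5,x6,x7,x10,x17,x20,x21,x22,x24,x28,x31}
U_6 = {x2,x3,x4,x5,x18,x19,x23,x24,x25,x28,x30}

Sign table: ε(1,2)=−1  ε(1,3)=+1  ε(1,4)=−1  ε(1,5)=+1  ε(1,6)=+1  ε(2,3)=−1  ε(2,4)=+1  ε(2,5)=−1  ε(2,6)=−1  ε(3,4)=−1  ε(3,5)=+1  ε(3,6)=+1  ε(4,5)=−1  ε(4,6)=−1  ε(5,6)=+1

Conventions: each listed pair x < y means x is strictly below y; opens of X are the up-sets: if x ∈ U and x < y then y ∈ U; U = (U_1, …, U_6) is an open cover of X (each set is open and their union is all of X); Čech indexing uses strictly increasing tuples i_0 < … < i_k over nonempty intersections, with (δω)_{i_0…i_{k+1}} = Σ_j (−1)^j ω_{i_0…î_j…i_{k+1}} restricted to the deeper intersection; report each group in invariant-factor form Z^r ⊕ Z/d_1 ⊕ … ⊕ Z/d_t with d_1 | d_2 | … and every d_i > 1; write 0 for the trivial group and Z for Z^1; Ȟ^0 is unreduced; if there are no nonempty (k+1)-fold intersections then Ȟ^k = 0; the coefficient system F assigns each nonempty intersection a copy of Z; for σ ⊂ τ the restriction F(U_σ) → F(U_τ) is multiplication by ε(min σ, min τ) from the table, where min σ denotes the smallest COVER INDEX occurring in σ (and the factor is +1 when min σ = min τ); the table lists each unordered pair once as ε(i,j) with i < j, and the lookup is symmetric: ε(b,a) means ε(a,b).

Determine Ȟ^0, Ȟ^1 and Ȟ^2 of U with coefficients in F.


Ȟ^0 ≅ Z,  Ȟ^1 ≅ 0,  Ȟ^2 ≅ Z/2

nerve simplices:
  U12={x1,x29,x30} U13={x1,x9,x16} U14={x10,x16,x26} U15={x10,x17,x24} U16={x2,x24,x30} U23={x1,x27,x31} U24={x6,x13,x19} U25={x6,x22,x31} U26={x3,x19,x30} U34={x14,x16,x25} U35={x20,x28,x31} U36={x4,x25,x28} U45={x6,x10,x21} U46={x18,x19,x25} U56={x5,x24,x28}
  U123={x1} U126={x30} U134={x16} U145={x10} U156={x24} U235={x31} U245={x6} U246={x19} U346={x25} U356={x28}
C dims 6,15,10; δ0: rk 5, SNF 1^5; δ1: rk 10, SNF 1^9·2
degree 0: 6−5−0 = 1 → Ȟ^0 ≅ Z
degree 1: 15−10−5 = 0 → Ȟ^1 ≅ 0
degree 2: 10−0−10 = 0 plus torsion [2] → Ȟ^2 ≅ Z/2


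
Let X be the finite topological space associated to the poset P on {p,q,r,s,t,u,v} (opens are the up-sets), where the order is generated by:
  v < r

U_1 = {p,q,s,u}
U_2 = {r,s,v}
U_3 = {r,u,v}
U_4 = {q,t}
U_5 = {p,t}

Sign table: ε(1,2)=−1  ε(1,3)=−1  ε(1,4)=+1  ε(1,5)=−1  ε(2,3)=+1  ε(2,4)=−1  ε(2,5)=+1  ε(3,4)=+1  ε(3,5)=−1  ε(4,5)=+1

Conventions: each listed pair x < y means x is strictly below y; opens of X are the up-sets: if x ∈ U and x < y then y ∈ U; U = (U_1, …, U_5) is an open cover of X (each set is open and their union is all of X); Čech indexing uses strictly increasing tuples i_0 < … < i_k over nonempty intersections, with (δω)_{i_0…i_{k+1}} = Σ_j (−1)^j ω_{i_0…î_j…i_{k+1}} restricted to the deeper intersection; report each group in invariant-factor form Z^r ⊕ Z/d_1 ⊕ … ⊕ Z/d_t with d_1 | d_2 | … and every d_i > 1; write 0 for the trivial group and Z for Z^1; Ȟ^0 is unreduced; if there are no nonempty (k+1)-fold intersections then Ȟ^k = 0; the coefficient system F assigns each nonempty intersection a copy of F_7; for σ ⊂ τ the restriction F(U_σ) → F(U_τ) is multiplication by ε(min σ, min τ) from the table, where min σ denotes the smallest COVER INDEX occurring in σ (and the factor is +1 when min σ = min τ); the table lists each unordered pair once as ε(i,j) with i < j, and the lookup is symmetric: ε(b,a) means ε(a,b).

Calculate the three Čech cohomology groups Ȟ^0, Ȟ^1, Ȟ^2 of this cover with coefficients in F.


nonempty overlaps:
  U12={s} U13={u} U14={q} U15={p} U23={r,v} U45={t}
C dims 5,6; δ0: rk_F7 5
degree 0: 5−5−0 = 0 → Ȟ^0 ≅ 0
degree 1: 6−0−5 = 1 → Ȟ^1 ≅ Z/7
degree 2: 0−0−0 = 0 → Ȟ^2 ≅ 0

Ȟ^0 = 0; Ȟ^1 = Z/7; Ȟ^2 = 0


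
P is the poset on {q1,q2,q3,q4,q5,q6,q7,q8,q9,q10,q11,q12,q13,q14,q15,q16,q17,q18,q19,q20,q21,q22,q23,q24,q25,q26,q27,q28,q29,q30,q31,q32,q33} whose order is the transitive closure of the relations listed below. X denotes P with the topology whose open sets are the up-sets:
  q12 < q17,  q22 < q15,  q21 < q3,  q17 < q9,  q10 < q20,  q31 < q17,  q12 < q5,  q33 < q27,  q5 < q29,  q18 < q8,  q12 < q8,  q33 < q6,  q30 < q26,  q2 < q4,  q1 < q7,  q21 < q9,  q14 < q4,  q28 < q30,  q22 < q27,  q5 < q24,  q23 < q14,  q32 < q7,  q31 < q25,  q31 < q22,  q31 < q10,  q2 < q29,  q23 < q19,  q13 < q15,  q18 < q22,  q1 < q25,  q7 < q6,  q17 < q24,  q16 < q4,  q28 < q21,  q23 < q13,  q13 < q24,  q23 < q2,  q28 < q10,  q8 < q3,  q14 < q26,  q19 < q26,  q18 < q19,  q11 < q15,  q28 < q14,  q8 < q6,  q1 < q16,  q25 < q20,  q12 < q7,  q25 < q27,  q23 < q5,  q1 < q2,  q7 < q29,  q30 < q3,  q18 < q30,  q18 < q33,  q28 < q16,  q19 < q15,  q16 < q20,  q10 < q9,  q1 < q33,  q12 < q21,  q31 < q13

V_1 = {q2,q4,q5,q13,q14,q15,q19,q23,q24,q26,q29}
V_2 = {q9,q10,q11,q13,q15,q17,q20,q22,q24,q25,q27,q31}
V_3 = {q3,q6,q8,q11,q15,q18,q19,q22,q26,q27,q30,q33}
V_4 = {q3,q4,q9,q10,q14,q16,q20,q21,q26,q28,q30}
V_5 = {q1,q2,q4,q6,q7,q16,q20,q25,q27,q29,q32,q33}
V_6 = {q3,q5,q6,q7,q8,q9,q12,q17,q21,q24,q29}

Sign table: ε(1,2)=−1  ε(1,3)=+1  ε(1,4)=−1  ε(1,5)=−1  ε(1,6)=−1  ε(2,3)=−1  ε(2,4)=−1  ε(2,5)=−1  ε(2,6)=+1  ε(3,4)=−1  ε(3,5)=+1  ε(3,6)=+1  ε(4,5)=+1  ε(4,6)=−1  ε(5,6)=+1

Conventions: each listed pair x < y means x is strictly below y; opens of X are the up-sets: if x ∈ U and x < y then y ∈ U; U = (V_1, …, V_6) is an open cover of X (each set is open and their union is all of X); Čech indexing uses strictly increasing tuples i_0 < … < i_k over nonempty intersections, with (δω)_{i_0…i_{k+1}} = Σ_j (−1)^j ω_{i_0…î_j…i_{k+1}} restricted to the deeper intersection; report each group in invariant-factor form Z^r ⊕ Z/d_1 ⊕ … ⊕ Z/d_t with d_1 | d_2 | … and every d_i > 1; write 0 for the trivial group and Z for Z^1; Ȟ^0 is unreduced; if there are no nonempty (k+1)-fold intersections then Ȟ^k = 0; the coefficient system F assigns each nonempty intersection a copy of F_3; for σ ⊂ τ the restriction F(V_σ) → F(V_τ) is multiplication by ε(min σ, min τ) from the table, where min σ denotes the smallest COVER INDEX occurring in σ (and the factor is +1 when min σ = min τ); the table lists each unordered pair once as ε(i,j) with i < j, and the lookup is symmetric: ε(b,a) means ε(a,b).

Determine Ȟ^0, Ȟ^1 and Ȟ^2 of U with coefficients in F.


nerve of the cover:
  V12={q13,q15,q24} V13={q15,q19,q26} V14={q4,q14,q26} V15={q2,q4,q29} V16={q5,q24,q29} V23={q11,q15,q22,q27} V24={q9,q10,q20} V25={q20,q25,q27} V26={q9,q17,q24} V34={q3,q26,q30} V35={q6,q27,q33} V36={q3,q6,q8} V45={q4,q16,q20} V46={q3,q9,q21} V56={q6,q7,q29}
  V123={q15} V126={q24} V134={q26} V145={q4} V156={q29} V235={q27} V245={q20} V246={q9} V346={q3} V356={q6}
C dims 6,15,10; δ0: rk_F3 6; δ1: rk_F3 9
Ȟ^0 = (6 − 6) − 0 = 0, so Ȟ^0 ≅ 0
Ȟ^1 = (15 − 9) − 6 = 0, so Ȟ^1 ≅ 0
Ȟ^2 = (10 − 0) − 9 = 1, so Ȟ^2 ≅ Z/3

Ȟ^0 ≅ 0,  Ȟ^1 ≅ 0,  Ȟ^2 ≅ Z/3


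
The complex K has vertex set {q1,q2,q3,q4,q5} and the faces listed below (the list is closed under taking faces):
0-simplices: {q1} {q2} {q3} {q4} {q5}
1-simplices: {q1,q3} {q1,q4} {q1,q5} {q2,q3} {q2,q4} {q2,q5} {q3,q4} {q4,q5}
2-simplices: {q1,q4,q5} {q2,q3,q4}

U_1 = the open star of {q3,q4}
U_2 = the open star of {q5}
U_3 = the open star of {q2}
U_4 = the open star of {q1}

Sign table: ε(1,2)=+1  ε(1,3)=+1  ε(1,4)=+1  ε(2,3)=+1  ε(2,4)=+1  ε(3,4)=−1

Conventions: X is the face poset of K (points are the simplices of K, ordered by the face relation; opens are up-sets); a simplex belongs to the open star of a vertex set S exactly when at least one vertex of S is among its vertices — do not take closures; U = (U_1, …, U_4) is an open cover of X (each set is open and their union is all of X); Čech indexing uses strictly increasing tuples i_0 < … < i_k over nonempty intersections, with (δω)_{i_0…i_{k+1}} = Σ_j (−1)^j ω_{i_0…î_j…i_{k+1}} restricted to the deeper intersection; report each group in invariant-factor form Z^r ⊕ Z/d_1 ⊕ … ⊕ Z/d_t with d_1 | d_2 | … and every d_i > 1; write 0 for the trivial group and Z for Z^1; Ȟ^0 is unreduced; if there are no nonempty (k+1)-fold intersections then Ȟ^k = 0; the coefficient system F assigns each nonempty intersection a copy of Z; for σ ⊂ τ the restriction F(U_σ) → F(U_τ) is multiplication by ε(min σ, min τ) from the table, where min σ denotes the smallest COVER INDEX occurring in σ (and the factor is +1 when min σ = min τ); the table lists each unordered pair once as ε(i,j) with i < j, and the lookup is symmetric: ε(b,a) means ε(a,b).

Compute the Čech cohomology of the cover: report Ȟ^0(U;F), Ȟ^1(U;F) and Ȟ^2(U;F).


Ȟ^0 = Z, Ȟ^1 = Z and Ȟ^2 = 0

nerve simplices:
  U1={{q3},{q4},{q1,q3},{q1,q4},{q2,q3},{q2,q4},{q3,q4},{q4,q5},{q1,q4,q5},{q2,q3,q4}} U2={{q5},{q1,q5},{q2,q5},{q4,q5},{q1,q4,q5}} U3={{q2},{q2,q3},{q2,q4},{q2,q5},{q2,q3,q4}} U4={{q1},{q1,q3},{q1,q4},{q1,q5},{q1,q4,q5}}
  U12={{q4,q5},{q1,q4,q5}} U13={{q2,q3},{q2,q4},{q2,q3,q4}} U14={{q1,q3},{q1,q4},{q1,q4,q5}} U23={{q2,q5}} U24={{q1,q5},{q1,q4,q5}}
  U124={{q1,q4,q5}}
C dims 4,5,1; δ0: rk 3, SNF 1^3; δ1: rk 1, SNF 1^1
degree 0: 4−3−0 = 1 → Ȟ^0 ≅ Z
degree 1: 5−1−3 = 1 → Ȟ^1 ≅ Z
degree 2: 1−0−1 = 0 → Ȟ^2 ≅ 0


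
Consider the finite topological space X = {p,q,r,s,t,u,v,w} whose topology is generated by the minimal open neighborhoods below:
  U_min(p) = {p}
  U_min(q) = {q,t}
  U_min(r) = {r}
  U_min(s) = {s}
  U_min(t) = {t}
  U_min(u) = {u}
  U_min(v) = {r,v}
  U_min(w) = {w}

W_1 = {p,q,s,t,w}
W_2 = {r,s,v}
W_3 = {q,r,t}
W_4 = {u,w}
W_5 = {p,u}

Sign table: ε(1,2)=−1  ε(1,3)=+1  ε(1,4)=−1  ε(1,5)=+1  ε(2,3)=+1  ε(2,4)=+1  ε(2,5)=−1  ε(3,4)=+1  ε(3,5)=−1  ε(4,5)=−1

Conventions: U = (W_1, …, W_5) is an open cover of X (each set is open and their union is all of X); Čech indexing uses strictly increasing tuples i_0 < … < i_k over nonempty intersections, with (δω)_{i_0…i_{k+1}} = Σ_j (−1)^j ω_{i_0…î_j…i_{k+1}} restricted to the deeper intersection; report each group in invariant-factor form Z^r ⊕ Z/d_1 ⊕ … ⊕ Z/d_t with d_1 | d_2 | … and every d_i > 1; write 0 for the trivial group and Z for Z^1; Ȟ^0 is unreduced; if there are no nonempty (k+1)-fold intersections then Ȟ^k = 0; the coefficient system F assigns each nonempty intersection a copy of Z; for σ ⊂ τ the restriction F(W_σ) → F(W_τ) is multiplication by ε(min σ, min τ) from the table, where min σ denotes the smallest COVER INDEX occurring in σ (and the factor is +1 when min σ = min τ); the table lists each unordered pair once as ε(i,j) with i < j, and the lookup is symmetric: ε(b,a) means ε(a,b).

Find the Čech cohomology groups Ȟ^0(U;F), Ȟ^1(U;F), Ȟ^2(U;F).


Ȟ^0(U;F) ≅ 0,  Ȟ^1(U;F) ≅ Z ⊕ Z/2,  Ȟ^2(U;F) ≅ 0

cover nerve:
  W12={s} W13={q,t} W14={w} W15={p} W23={r} W45={u}
C dims 5,6; δ0: rk 5, SNF 1^4·2
Ȟ^0: (5−5)−0=0 ⇒ 0
Ȟ^1: (6−0)−5=1 plus torsion [2] ⇒ Z ⊕ Z/2
Ȟ^2: (0−0)−0=0 ⇒ 0


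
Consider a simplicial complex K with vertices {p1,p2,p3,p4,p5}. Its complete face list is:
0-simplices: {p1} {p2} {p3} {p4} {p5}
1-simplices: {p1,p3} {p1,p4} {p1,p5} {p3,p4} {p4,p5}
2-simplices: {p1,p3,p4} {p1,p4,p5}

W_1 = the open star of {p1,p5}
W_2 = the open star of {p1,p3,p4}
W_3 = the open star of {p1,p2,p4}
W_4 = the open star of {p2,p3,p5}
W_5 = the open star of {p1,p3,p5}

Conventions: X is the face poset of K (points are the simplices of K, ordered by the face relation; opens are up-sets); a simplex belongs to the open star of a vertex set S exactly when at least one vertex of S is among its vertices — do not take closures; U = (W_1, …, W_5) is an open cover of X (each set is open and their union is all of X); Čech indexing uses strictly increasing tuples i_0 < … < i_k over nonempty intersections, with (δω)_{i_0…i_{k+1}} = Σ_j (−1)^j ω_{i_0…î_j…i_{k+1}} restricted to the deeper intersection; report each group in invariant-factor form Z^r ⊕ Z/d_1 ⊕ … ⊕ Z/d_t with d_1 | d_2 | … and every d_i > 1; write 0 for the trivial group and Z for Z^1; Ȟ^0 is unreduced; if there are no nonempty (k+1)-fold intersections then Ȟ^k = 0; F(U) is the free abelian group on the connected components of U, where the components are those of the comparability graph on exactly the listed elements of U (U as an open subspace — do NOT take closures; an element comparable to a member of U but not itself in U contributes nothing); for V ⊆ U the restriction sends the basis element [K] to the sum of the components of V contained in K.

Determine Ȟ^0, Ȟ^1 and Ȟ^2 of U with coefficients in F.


nonempty overlaps:
  W1={{p1},{p5},{p1,p3},{p1,p4},{p1,p5},{p4,p5},{p1,p3,p4},{p1,p4,p5}} W2={{p1},{p3},{p4},{p1,p3},{p1,p4},{p1,p5},{p3,p4},{p4,p5},{p1,p3,p4},{p1,p4,p5}} W3={{p1},{p2},{p4},{p1,p3},{p1,p4},{p1,p5},{p3,p4},{p4,p5},{p1,p3,p4},{p1,p4,p5}} W4={{p2},{p3},{p5},{p1,p3},{p1,p5},{p3,p4},{p4,p5},{p1,p3,p4},{p1,p4,p5}} W5={{p1},{p3},{p5},{p1,p3},{p1,p4},{p1,p5},{p3,p4},{p4,p5},{p1,p3,p4},{p1,p4,p5}}
  W12={{p1},{p1,p3},{p1,p4},{p1,p5},{p4,p5},{p1,p3,p4},{p1,p4,p5}} W13={{p1},{p1,p3},{p1,p4},{p1,p5},{p4,p5},{p1,p3,p4},{p1,p4,p5}} W14={{p5},{p1,p3},{p1,p5},{p4,p5},{p1,p3,p4},{p1,p4,p5}} W15={{p1},{p5},{p1,p3},{p1,p4},{p1,p5},{p4,p5},{p1,p3,p4},{p1,p4,p5}} W23={{p1},{p4},{p1,p3},{p1,p4},{p1,p5},{p3,p4},{p4,p5},{p1,p3,p4},{p1,p4,p5}} W24={{p3},{p1,p3},{p1,p5},{p3,p4},{p4,p5},{p1,p3,p4},{p1,p4,p5}} W25={{p1},{p3},{p1,p3},{p1,p4},{p1,p5},{p3,p4},{p4,p5},{p1,p3,p4},{p1,p4,p5}} W34={{p2},{p1,p3},{p1,p5},{p3,p4},{p4,p5},{p1,p3,p4},{p1,p4,p5}} W35={{p1},{p1,p3},{p1,p4},{p1,p5},{p3,p4},{p4,p5},{p1,p3,p4},{p1,p4,p5}} W45={{p3},{p5},{p1,p3},{p1,p5},{p3,p4},{p4,p5},{p1,p3,p4},{p1,p4,p5}}
  W123={{p1},{p1,p3},{p1,p4},{p1,p5},{p4,p5},{p1,p3,p4},{p1,p4,p5}} W124={{p1,p3},{p1,p5},{p4,p5},{p1,p3,p4},{p1,p4,p5}} W125={{p1},{p1,p3},{p1,p4},{p1,p5},{p4,p5},{p1,p3,p4},{p1,p4,p5}} W134={{p1,p3},{p1,p5},{p4,p5},{p1,p3,p4},{p1,p4,p5}} W135={{p1},{p1,p3},{p1,p4},{p1,p5},{p4,p5},{p1,p3,p4},{p1,p4,p5}} W145={{p5},{p1,p3},{p1,p5},{p4,p5},{p1,p3,p4},{p1,p4,p5}} W234={{p1,p3},{p1,p5},{p3,p4},{p4,p5},{p1,p3,p4},{p1,p4,p5}} W235={{p1},{p1,p3},{p1,p4},{p1,p5},{p3,p4},{p4,p5},{p1,p3,p4},{p1,p4,p5}} W245={{p3},{p1,p3},{p1,p5},{p3,p4},{p4,p5},{p1,p3,p4},{p1,p4,p5}} W345={{p1,p3},{p1,p5},{p3,p4},{p4,p5},{p1,p3,p4},{p1,p4,p5}}
  W1234={{p1,p3},{p1,p5},{p4,p5},{p1,p3,p4},{p1,p4,p5}} W1235={{p1},{p1,p3},{p1,p4},{p1,p5},{p4,p5},{p1,p3,p4},{p1,p4,p5}} W1245={{p1,p3},{p1,p5},{p4,p5},{p1,p3,p4},{p1,p4,p5}} W1345={{p1,p3},{p1,p5},{p4,p5},{p1,p3,p4},{p1,p4,p5}} W2345={{p1,p3},{p1,p5},{p3,p4},{p4,p5},{p1,p3,p4},{p1,p4,p5}}
  W12345={{p1,p3},{p1,p5},{p4,p5},{p1,p3,p4},{p1,p4,p5}}
components per intersection:
  W1: {{p1},{p5},{p1,p3},{p1,p4},{p1,p5},{p4,p5},{p1,p3,p4},{p1,p4,p5}}
  W2: {{p1},{p3},{p4},{p1,p3},{p1,p4},{p1,p5},{p3,p4},{p4,p5},{p1,p3,p4},{p1,p4,p5}}
  W3: {{p1},{p4},{p1,p3},{p1,p4},{p1,p5},{p3,p4},{p4,p5},{p1,p3,p4},{p1,p4,p5}} {{p2}}
  W4: {{p2}} {{p3},{p1,p3},{p3,p4},{p1,p3,p4}} {{p5},{p1,p5},{p4,p5},{p1,p4,p5}}
  W5: {{p1},{p3},{p5},{p1,p3},{p1,p4},{p1,p5},{p3,p4},{p4,p5},{p1,p3,p4},{p1,p4,p5}}
  W12: {{p1},{p1,p3},{p1,p4},{p1,p5},{p4,p5},{p1,p3,p4},{p1,p4,p5}}
  W13: {{p1},{p1,p3},{p1,p4},{p1,p5},{p4,p5},{p1,p3,p4},{p1,p4,p5}}
  W14: {{p5},{p1,p5},{p4,p5},{p1,p4,p5}} {{p1,p3},{p1,p3,p4}}
  W15: {{p1},{p5},{p1,p3},{p1,p4},{p1,p5},{p4,p5},{p1,p3,p4},{p1,p4,p5}}
  W23: {{p1},{p4},{p1,p3},{p1,p4},{p1,p5},{p3,p4},{p4,p5},{p1,p3,p4},{p1,p4,p5}}
  W24: {{p3},{p1,p3},{p3,p4},{p1,p3,p4}} {{p1,p5},{p4,p5},{p1,p4,p5}}
  W25: {{p1},{p3},{p1,p3},{p1,p4},{p1,p5},{p3,p4},{p4,p5},{p1,p3,p4},{p1,p4,p5}}
  W34: {{p2}} {{p1,p3},{p3,p4},{p1,p3,p4}} {{p1,p5},{p4,p5},{p1,p4,p5}}
  W35: {{p1},{p1,p3},{p1,p4},{p1,p5},{p3,p4},{p4,p5},{p1,p3,p4},{p1,p4,p5}}
  W45: {{p3},{p1,p3},{p3,p4},{p1,p3,p4}} {{p5},{p1,p5},{p4,p5},{p1,p4,p5}}
  W123: {{p1},{p1,p3},{p1,p4},{p1,p5},{p4,p5},{p1,p3,p4},{p1,p4,p5}}
  W124: {{p1,p3},{p1,p3,p4}} {{p1,p5},{p4,p5},{p1,p4,p5}}
  W125: {{p1},{p1,p3},{p1,p4},{p1,p5},{p4,p5},{p1,p3,p4},{p1,p4,p5}}
  W134: {{p1,p3},{p1,p3,p4}} {{p1,p5},{p4,p5},{p1,p4,p5}}
  W135: {{p1},{p1,p3},{p1,p4},{p1,p5},{p4,p5},{p1,p3,p4},{p1,p4,p5}}
  W145: {{p5},{p1,p5},{p4,p5},{p1,p4,p5}} {{p1,p3},{p1,p3,p4}}
  W234: {{p1,p3},{p3,p4},{p1,p3,p4}} {{p1,p5},{p4,p5},{p1,p4,p5}}
  W235: {{p1},{p1,p3},{p1,p4},{p1,p5},{p3,p4},{p4,p5},{p1,p3,p4},{p1,p4,p5}}
  W245: {{p3},{p1,p3},{p3,p4},{p1,p3,p4}} {{p1,p5},{p4,p5},{p1,p4,p5}}
  W345: {{p1,p3},{p3,p4},{p1,p3,p4}} {{p1,p5},{p4,p5},{p1,p4,p5}}
  W1234: {{p1,p3},{p1,p3,p4}} {{p1,p5},{p4,p5},{p1,p4,p5}}
  W1235: {{p1},{p1,p3},{p1,p4},{p1,p5},{p4,p5},{p1,p3,p4},{p1,p4,p5}}
  W1245: {{p1,p3},{p1,p3,p4}} {{p1,p5},{p4,p5},{p1,p4,p5}}
  W1345: {{p1,p3},{p1,p3,p4}} {{p1,p5},{p4,p5},{p1,p4,p5}}
  W2345: {{p1,p3},{p3,p4},{p1,p3,p4}} {{p1,p5},{p4,p5},{p1,p4,p5}}
  W12345: {{p1,p3},{p1,p3,p4}} {{p1,p5},{p4,p5},{p1,p4,p5}}
C dims 8,15,16,9; δ0: rk 6, SNF 1^6; δ1: rk 9, SNF 1^9; δ2: rk 7, SNF 1^7
degree 0: 8−6−0 = 2 → Ȟ^0 ≅ Z^2
degree 1: 15−9−6 = 0 → Ȟ^1 ≅ 0
degree 2: 16−7−9 = 0 → Ȟ^2 ≅ 0

Ȟ^0(U;F) ≅ Z^2, Ȟ^1(U;F) ≅ 0 and Ȟ^2(U;F) ≅ 0


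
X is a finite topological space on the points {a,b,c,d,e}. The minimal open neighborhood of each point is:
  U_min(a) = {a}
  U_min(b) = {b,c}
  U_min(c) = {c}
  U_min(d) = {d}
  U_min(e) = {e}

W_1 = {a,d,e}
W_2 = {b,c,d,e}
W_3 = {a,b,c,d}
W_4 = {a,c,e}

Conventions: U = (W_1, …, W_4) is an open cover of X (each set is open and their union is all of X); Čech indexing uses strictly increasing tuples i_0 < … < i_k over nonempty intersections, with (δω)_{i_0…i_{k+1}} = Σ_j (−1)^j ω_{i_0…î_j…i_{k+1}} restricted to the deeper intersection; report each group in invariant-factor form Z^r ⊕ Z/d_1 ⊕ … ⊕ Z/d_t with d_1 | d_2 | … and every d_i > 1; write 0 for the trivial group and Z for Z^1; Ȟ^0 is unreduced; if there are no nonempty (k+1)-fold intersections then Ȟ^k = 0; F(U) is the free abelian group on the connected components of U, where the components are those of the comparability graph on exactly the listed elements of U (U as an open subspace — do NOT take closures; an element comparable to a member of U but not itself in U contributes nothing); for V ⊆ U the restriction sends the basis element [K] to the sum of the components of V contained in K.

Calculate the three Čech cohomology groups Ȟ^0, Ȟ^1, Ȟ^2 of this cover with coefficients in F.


Ȟ^0(U;F) ≅ Z^4, Ȟ^1(U;F) ≅ 0 and Ȟ^2(U;F) ≅ 0

nerve of the cover:
  W12={d,e} W13={a,d} W14={a,e} W23={b,c,d} W24={c,e} W34={a,c}
  W123={d} W124={e} W134={a} W234={c}
components per intersection:
  W1: {a} {d} {e}
  W2: {b,c} {d} {e}
  W3: {a} {b,c} {d}
  W4: {a} {c} {e}
  W12: {d} {e}
  W13: {a} {d}
  W14: {a} {e}
  W23: {b,c} {d}
  W24: {c} {e}
  W34: {a} {c}
  W123: {d}
  W124: {e}
  W134: {a}
  W234: {c}
C dims 12,12,4; δ0: rk 8, SNF 1^8; δ1: rk 4, SNF 1^4
Ȟ^0 = (12 − 8) − 0 = 4, so Ȟ^0 ≅ Z^4
Ȟ^1 = (12 − 4) − 8 = 0, so Ȟ^1 ≅ 0
Ȟ^2 = (4 − 0) − 4 = 0, so Ȟ^2 ≅ 0


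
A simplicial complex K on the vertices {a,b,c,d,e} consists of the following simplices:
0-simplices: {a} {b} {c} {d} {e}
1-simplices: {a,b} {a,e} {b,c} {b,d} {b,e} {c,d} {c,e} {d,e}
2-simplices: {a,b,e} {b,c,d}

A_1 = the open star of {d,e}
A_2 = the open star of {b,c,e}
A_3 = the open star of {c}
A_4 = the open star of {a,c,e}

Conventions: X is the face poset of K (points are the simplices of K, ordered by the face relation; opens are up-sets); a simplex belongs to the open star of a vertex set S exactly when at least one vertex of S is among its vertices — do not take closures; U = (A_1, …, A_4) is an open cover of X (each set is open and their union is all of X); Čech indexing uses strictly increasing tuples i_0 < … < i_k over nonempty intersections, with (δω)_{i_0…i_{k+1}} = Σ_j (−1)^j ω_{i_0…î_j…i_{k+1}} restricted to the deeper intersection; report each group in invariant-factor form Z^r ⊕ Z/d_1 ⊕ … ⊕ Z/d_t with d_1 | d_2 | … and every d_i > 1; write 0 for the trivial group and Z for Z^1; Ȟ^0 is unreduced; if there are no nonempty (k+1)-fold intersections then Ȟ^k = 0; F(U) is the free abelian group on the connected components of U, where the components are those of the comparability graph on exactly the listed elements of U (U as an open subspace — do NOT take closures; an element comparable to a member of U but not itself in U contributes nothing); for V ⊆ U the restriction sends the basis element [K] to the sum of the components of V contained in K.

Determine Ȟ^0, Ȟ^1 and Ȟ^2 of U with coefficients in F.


nonempty overlaps:
  A1={{d},{e},{a,e},{b,d},{b,e},{c,d},{c,e},{d,e},{a,b,e},{b,c,d}} A2={{b},{c},{e},{a,b},{a,e},{b,c},{b,d},{b,e},{c,d},{c,e},{d,e},{a,b,e},{b,c,d}} A3={{c},{b,c},{c,d},{c,e},{b,c,d}} A4={{a},{c},{e},{a,b},{a,e},{b,c},{b,e},{c,d},{c,e},{d,e},{a,b,e},{b,c,d}}
  A12={{e},{a,e},{b,d},{b,e},{c,d},{c,e},{d,e},{a,b,e},{b,c,d}} A13={{c,d},{c,e},{b,c,d}} A14={{e},{a,e},{b,e},{c,d},{c,e},{d,e},{a,b,e},{b,c,d}} A23={{c},{b,c},{c,d},{c,e},{b,c,d}} A24={{c},{e},{a,b},{a,e},{b,c},{b,e},{c,d},{c,e},{d,e},{a,b,e},{b,c,d}} A34={{c},{b,c},{c,d},{c,e},{b,c,d}}
  A123={{c,d},{c,e},{b,c,d}} A124={{e},{a,e},{b,e},{c,d},{c,e},{d,e},{a,b,e},{b,c,d}} A134={{c,d},{c,e},{b,c,d}} A234={{c},{b,c},{c,d},{c,e},{b,c,d}}
  A1234={{c,d},{c,e},{b,c,d}}
components per intersection:
  A1: {{d},{e},{a,e},{b,d},{b,e},{c,d},{c,e},{d,e},{a,b,e},{b,c,d}}
  A2: {{b},{c},{e},{a,b},{a,e},{b,c},{b,d},{b,e},{c,d},{c,e},{d,e},{a,b,e},{b,c,d}}
  A3: {{c},{b,c},{c,d},{c,e},{b,c,d}}
  A4: {{a},{c},{e},{a,b},{a,e},{b,c},{b,e},{c,d},{c,e},{d,e},{a,b,e},{b,c,d}}
  A12: {{e},{a,e},{b,e},{c,e},{d,e},{a,b,e}} {{b,d},{c,d},{b,c,d}}
  A13: {{c,d},{b,c,d}} {{c,e}}
  A14: {{e},{a,e},{b,e},{c,e},{d,e},{a,b,e}} {{c,d},{b,c,d}}
  A23: {{c},{b,c},{c,d},{c,e},{b,c,d}}
  A24: {{c},{e},{a,b},{a,e},{b,c},{b,e},{c,d},{c,e},{d,e},{a,b,e},{b,c,d}}
  A34: {{c},{b,c},{c,d},{c,e},{b,c,d}}
  A123: {{c,d},{b,c,d}} {{c,e}}
  A124: {{e},{a,e},{b,e},{c,e},{d,e},{a,b,e}} {{c,d},{b,c,d}}
  A134: {{c,d},{b,c,d}} {{c,e}}
  A234: {{c},{b,c},{c,d},{c,e},{b,c,d}}
  A1234: {{c,d},{b,c,d}} {{c,e}}
C dims 4,9,7,2; δ0: rk 3, SNF 1^3; δ1: rk 5, SNF 1^5; δ2: rk 2, SNF 1^2
degree 0: 4−3−0 = 1 → Ȟ^0 ≅ Z
degree 1: 9−5−3 = 1 → Ȟ^1 ≅ Z
degree 2: 7−2−5 = 0 → Ȟ^2 ≅ 0

Ȟ^0(U;F) ≅ Z, Ȟ^1(U;F) ≅ Z and Ȟ^2(U;F) ≅ 0


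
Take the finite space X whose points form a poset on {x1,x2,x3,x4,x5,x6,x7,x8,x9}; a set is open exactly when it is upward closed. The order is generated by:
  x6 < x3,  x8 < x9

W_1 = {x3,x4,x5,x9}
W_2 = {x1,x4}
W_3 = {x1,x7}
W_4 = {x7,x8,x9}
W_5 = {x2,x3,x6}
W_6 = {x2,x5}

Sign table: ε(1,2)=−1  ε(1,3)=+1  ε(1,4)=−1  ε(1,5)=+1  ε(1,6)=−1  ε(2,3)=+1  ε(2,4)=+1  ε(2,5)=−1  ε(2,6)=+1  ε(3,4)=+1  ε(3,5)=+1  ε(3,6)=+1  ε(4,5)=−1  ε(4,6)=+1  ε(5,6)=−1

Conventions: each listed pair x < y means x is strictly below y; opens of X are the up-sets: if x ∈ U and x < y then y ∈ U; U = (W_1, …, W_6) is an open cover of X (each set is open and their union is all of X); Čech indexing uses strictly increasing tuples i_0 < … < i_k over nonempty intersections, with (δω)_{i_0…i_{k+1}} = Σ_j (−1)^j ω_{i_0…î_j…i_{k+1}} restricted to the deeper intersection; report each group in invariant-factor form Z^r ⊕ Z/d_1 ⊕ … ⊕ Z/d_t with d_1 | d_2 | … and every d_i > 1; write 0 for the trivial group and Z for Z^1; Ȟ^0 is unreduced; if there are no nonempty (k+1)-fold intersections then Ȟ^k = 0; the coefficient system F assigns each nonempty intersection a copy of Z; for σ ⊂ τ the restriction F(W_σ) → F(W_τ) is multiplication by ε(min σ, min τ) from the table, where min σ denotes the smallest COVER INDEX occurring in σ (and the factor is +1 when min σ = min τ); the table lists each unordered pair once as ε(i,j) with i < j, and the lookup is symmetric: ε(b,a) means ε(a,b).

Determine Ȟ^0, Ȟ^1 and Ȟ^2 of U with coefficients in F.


nonempty overlaps:
  W12={x4} W14={x9} W15={x3} W16={x5} W23={x1} W34={x7} W56={x2}
C dims 6,7; δ0: rk 5, SNF 1^5
degree 0: 6−5−0 = 1 → Ȟ^0 ≅ Z
degree 1: 7−0−5 = 2 → Ȟ^1 ≅ Z^2
degree 2: 0−0−0 = 0 → Ȟ^2 ≅ 0

Ȟ^0(U;F) ≅ Z; Ȟ^1(U;F) ≅ Z^2; Ȟ^2(U;F) ≅ 0


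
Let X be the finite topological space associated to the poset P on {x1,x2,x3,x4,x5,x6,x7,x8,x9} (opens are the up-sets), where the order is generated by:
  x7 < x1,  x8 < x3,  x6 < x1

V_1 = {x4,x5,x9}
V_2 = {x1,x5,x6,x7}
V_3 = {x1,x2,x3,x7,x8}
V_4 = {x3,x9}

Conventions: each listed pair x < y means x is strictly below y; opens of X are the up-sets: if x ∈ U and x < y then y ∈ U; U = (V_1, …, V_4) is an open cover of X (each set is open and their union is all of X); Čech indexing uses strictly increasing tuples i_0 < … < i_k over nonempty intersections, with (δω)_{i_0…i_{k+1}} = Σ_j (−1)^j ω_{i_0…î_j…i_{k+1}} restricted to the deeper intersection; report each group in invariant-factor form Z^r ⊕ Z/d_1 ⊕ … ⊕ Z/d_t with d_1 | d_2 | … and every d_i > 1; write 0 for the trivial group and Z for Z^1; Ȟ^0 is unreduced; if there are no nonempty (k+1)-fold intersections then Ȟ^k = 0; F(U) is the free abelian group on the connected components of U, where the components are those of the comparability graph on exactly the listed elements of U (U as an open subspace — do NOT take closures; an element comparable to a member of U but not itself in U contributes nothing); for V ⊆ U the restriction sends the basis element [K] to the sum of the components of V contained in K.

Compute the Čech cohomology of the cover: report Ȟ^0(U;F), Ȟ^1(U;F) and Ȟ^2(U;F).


nerve simplices:
  V12={x5} V14={x9} V23={x1,x7} V34={x3}
components per intersection:
  V1: {x4} {x5} {x9}
  V2: {x1,x6,x7} {x5}
  V3: {x1,x7} {x2} {x3,x8}
  V4: {x3} {x9}
  V12: {x5}
  V14: {x9}
  V23: {x1,x7}
  V34: {x3}
C dims 10,4; δ0: rk 4, SNF 1^4
degree 0: 10−4−0 = 6 → Ȟ^0 ≅ Z^6
degree 1: 4−0−4 = 0 → Ȟ^1 ≅ 0
degree 2: 0−0−0 = 0 → Ȟ^2 ≅ 0

Ȟ^0 = Z^6; Ȟ^1 = 0; Ȟ^2 = 0


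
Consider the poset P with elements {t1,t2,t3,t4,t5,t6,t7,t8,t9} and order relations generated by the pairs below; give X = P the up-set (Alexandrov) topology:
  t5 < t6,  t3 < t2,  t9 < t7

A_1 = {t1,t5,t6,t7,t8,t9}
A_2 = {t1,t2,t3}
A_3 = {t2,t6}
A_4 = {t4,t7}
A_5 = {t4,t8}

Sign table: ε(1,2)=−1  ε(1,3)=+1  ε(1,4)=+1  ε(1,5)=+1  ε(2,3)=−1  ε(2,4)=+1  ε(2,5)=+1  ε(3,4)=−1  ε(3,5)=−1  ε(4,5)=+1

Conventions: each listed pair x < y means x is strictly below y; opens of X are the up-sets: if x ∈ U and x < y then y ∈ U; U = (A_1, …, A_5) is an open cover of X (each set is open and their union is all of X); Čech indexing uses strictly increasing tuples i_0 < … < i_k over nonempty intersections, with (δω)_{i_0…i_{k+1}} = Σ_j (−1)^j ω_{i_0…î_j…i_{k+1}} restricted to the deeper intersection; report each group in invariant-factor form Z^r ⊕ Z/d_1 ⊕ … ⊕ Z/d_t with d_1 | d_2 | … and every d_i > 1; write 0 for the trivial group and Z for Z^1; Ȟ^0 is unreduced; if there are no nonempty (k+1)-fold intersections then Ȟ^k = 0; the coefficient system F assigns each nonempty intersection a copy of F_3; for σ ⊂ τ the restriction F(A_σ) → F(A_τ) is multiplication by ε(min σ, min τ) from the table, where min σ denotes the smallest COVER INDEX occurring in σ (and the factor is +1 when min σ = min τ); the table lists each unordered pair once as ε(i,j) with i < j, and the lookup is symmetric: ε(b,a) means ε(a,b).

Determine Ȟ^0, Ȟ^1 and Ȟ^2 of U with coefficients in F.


Ȟ^0(U;F) ≅ Z/3, Ȟ^1(U;F) ≅ Z/3 ⊕ Z/3, Ȟ^2(U;F) ≅ 0

nerve simplices:
  A12={t1} A13={t6} A14={t7} A15={t8} A23={t2} A45={t4}
C dims 5,6; δ0: rk_F3 4
degree 0: 5−4−0 = 1 → Ȟ^0 ≅ Z/3
degree 1: 6−0−4 = 2 → Ȟ^1 ≅ Z/3 ⊕ Z/3
degree 2: 0−0−0 = 0 → Ȟ^2 ≅ 0


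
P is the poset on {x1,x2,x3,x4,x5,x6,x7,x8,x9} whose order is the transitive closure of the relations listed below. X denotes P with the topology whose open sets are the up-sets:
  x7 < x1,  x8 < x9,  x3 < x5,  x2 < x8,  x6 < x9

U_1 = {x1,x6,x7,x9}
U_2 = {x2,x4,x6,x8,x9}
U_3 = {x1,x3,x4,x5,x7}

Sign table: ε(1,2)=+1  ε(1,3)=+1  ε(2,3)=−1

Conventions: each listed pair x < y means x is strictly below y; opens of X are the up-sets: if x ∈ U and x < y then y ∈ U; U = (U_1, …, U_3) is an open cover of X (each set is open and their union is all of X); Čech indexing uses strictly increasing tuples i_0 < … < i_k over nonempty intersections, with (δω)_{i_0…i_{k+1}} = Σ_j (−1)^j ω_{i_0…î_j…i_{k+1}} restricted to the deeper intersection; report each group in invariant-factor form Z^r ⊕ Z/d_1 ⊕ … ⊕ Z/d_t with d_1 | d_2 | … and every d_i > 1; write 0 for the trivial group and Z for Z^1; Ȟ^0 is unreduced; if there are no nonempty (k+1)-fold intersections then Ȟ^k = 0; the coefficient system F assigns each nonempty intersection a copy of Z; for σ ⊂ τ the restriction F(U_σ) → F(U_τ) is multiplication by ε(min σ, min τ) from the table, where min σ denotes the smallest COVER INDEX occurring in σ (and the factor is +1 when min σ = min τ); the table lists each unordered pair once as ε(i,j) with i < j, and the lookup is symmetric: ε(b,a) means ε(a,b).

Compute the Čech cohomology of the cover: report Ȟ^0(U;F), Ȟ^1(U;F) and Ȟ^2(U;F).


nonempty overlaps:
  U12={x6,x9} U13={x1,x7} U23={x4}
C dims 3,3; δ0: rk 3, SNF 1^2·2
degree 0: 3−3−0 = 0 → Ȟ^0 ≅ 0
degree 1: 3−0−3 = 0 plus torsion [2] → Ȟ^1 ≅ Z/2
degree 2: 0−0−0 = 0 → Ȟ^2 ≅ 0

Ȟ^0(U;F) ≅ 0; Ȟ^1(U;F) ≅ Z/2; Ȟ^2(U;F) ≅ 0


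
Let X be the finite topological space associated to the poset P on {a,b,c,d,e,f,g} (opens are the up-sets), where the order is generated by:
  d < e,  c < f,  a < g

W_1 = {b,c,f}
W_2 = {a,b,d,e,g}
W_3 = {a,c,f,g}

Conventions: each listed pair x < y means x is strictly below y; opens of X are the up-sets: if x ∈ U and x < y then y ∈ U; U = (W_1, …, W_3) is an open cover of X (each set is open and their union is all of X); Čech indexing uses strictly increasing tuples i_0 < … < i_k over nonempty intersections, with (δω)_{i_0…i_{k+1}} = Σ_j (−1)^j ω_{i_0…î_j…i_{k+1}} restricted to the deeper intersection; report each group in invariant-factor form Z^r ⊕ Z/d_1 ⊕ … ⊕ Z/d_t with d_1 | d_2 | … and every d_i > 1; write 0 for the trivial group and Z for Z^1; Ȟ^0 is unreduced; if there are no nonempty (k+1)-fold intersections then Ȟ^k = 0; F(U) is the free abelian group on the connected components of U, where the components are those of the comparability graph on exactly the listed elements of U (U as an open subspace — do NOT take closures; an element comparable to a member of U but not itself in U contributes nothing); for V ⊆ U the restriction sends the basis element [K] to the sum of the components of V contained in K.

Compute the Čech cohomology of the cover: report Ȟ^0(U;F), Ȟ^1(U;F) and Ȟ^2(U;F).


Ȟ^0 = Z^4,  Ȟ^1 = 0,  Ȟ^2 = 0

nonempty intersections:
  W12={b} W13={c,f} W23={a,g}
components per intersection:
  W1: {b} {c,f}
  W2: {a,g} {b} {d,e}
  W3: {a,g} {c,f}
  W12: {b}
  W13: {c,f}
  W23: {a,g}
C dims 7,3; δ0: rk 3, SNF 1^3
Ȟ^0: (7−3)−0=4 ⇒ Z^4
Ȟ^1: (3−0)−3=0 ⇒ 0
Ȟ^2: (0−0)−0=0 ⇒ 0


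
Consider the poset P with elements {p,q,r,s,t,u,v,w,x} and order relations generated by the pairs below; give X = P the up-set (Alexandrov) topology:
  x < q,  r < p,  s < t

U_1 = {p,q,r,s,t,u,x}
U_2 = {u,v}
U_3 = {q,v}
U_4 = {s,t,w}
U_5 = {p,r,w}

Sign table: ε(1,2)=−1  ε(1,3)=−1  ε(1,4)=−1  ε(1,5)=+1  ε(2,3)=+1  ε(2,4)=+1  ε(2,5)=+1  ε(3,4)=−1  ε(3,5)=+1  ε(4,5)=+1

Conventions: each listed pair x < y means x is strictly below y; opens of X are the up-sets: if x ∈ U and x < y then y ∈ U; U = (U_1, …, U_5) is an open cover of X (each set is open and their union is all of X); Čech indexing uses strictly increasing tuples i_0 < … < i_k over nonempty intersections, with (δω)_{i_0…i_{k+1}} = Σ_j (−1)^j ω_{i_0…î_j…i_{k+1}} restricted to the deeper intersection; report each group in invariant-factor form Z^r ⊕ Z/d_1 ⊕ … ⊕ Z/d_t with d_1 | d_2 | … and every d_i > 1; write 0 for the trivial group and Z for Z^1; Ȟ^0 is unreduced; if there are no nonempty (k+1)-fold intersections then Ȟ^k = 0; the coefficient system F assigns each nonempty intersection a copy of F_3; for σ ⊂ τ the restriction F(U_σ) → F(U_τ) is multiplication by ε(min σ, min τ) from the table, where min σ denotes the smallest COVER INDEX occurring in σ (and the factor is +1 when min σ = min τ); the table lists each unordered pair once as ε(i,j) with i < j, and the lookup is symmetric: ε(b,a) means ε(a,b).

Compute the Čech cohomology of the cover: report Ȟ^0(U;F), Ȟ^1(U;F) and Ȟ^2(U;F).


Ȟ^0 = 0,  Ȟ^1 = Z/3,  Ȟ^2 = 0

intersection data:
  U12={u} U13={q} U14={s,t} U15={p,r} U23={v} U45={w}
C dims 5,6; δ0: rk_F3 5
Ȟ^0 = (5 − 5) − 0 = 0, so Ȟ^0 ≅ 0
Ȟ^1 = (6 − 0) − 5 = 1, so Ȟ^1 ≅ Z/3
Ȟ^2 = (0 − 0) − 0 = 0, so Ȟ^2 ≅ 0


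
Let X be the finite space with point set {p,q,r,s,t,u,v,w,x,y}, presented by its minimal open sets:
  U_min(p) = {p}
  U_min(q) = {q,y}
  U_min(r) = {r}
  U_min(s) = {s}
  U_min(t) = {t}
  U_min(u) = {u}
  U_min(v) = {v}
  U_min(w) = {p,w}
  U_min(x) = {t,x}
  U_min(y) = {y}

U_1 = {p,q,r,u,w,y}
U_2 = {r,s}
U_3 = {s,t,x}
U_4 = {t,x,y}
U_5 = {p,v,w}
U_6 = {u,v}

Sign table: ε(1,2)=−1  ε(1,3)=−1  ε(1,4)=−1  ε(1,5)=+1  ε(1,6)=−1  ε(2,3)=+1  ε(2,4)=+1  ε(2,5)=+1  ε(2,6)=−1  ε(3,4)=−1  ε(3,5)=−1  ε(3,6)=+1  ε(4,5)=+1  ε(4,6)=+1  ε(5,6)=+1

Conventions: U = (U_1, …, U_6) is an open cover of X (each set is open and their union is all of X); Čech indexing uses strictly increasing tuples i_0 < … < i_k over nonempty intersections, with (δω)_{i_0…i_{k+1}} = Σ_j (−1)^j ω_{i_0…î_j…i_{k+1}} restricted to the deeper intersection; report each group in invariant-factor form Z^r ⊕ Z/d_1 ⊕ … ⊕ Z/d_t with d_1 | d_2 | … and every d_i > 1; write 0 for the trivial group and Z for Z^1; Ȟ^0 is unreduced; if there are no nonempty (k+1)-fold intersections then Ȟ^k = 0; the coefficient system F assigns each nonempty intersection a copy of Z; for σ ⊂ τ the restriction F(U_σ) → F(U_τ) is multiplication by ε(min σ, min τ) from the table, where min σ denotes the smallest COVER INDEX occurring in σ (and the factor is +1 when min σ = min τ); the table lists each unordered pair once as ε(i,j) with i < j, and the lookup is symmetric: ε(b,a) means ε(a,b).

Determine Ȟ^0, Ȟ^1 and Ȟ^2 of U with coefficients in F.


Ȟ^0(U;F) ≅ 0,  Ȟ^1(U;F) ≅ Z ⊕ Z/2,  Ȟ^2(U;F) ≅ 0

cover nerve:
  U12={r} U14={y} U15={p,w} U16={u} U23={s} U34={t,x} U56={v}
C dims 6,7; δ0: rk 6, SNF 1^5·2
Ȟ^0: (6−6)−0=0 ⇒ 0
Ȟ^1: (7−0)−6=1 plus torsion [2] ⇒ Z ⊕ Z/2
Ȟ^2: (0−0)−0=0 ⇒ 0


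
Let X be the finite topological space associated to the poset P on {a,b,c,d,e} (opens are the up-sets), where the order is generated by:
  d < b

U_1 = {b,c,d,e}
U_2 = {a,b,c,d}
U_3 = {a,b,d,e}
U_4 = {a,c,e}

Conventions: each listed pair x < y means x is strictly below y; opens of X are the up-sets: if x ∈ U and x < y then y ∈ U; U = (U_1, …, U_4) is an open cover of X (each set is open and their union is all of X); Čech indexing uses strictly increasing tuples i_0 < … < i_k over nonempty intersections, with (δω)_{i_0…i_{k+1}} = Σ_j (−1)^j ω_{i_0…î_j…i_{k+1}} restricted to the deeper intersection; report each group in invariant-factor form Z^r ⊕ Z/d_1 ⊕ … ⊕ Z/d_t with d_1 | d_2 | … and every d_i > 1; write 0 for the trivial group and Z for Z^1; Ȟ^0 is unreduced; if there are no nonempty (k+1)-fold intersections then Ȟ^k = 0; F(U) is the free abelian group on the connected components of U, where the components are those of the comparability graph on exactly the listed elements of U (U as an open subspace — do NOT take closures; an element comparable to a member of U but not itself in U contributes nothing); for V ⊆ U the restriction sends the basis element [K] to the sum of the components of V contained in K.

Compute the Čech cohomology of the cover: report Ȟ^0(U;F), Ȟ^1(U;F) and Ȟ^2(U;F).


Ȟ^0(U;F) ≅ Z^4, Ȟ^1(U;F) ≅ 0, Ȟ^2(U;F) ≅ 0

nonempty intersections:
  U12={b,c,d} U13={b,d,e} U14={c,e} U23={a,b,d} U24={a,c} U34={a,e}
  U123={b,d} U124={c} U134={e} U234={a}
components per intersection:
  U1: {b,d} {c} {e}
  U2: {a} {b,d} {c}
  U3: {a} {b,d} {e}
  U4: {a} {c} {e}
  U12: {b,d} {c}
  U13: {b,d} {e}
  U14: {c} {e}
  U23: {a} {b,d}
  U24: {a} {c}
  U34: {a} {e}
  U123: {b,d}
  U124: {c}
  U134: {e}
  U234: {a}
C dims 12,12,4; δ0: rk 8, SNF 1^8; δ1: rk 4, SNF 1^4
Ȟ^0: (12−8)−0=4 ⇒ Z^4
Ȟ^1: (12−4)−8=0 ⇒ 0
Ȟ^2: (4−0)−4=0 ⇒ 0


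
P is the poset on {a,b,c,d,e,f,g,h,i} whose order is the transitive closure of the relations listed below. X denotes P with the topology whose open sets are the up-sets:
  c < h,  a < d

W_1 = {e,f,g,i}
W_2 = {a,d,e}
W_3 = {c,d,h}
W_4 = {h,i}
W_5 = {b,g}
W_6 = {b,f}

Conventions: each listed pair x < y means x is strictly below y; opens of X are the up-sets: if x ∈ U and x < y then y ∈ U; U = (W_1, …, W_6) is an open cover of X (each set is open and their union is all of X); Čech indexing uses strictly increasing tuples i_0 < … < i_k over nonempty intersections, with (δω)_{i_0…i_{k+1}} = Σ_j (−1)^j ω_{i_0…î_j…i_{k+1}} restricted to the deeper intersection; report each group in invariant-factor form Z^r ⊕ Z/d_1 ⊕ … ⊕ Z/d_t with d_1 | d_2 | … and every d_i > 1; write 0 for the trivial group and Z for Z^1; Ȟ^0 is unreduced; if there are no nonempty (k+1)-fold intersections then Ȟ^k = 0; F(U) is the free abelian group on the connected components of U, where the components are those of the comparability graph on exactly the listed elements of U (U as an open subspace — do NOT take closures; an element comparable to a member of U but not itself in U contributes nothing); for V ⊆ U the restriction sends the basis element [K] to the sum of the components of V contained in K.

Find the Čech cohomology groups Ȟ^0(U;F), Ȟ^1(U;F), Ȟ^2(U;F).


cover nerve:
  W12={e} W14={i} W15={g} W16={f} W23={d} W34={h} W56={b}
components per intersection:
  W1: {e} {f} {g} {i}
  W2: {a,d} {e}
  W3: {c,h} {d}
  W4: {h} {i}
  W5: {b} {g}
  W6: {b} {f}
  W12: {e}
  W14: {i}
  W15: {g}
  W16: {f}
  W23: {d}
  W34: {h}
  W56: {b}
C dims 14,7; δ0: rk 7, SNF 1^7
Ȟ^0: (14−7)−0=7 ⇒ Z^7
Ȟ^1: (7−0)−7=0 ⇒ 0
Ȟ^2: (0−0)−0=0 ⇒ 0

Ȟ^0 ≅ Z^7, Ȟ^1 ≅ 0, Ȟ^2 ≅ 0


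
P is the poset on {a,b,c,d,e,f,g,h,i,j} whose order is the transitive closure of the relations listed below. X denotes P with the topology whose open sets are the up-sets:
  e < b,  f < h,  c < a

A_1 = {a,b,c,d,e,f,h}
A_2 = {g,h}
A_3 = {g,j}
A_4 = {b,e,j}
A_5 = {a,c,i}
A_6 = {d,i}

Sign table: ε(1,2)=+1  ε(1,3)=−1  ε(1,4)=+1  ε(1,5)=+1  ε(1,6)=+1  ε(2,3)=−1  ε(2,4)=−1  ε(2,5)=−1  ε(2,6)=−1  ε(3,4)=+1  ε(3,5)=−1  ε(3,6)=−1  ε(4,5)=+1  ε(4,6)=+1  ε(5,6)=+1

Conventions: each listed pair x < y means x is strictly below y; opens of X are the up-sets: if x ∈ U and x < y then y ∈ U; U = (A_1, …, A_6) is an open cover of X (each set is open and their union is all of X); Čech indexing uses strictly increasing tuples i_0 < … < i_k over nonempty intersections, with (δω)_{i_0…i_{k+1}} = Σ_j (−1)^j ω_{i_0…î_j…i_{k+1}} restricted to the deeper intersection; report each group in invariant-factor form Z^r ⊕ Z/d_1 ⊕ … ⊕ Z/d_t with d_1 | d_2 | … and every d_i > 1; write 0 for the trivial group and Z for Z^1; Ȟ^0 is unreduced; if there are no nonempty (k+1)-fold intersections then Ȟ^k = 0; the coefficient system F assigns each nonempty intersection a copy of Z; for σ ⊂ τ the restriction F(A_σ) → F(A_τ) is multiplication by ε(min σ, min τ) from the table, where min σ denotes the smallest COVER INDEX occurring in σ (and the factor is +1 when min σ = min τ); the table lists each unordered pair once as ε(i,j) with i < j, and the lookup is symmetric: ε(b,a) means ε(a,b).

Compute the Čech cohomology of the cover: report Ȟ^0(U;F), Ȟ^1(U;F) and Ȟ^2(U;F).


nonempty overlaps:
  A12={h} A14={b,e} A15={a,c} A16={d} A23={g} A34={j} A56={i}
C dims 6,7; δ0: rk 6, SNF 1^5·2
degree 0: 6−6−0 = 0 → Ȟ^0 ≅ 0
degree 1: 7−0−6 = 1 plus torsion [2] → Ȟ^1 ≅ Z ⊕ Z/2
degree 2: 0−0−0 = 0 → Ȟ^2 ≅ 0

Ȟ^0 ≅ 0,  Ȟ^1 ≅ Z ⊕ Z/2,  Ȟ^2 ≅ 0
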